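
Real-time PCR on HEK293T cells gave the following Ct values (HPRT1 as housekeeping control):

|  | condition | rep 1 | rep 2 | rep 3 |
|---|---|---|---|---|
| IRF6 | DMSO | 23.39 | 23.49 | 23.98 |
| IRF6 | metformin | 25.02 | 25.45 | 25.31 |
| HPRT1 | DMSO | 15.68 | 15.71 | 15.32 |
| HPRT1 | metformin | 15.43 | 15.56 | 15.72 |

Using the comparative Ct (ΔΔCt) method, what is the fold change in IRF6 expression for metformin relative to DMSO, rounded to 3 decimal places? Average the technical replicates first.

Mean Ct: IRF6 DMSO 23.620; IRF6 metformin 25.260; HPRT1 DMSO 15.570; HPRT1 metformin 15.570
ΔCt(DMSO) = 23.620 − 15.570 = 8.050
ΔCt(metformin) = 25.260 − 15.570 = 9.690
ΔΔCt = 9.690 − 8.050 = 1.640
Fold change = 2^(−1.640) = 0.3209

0.321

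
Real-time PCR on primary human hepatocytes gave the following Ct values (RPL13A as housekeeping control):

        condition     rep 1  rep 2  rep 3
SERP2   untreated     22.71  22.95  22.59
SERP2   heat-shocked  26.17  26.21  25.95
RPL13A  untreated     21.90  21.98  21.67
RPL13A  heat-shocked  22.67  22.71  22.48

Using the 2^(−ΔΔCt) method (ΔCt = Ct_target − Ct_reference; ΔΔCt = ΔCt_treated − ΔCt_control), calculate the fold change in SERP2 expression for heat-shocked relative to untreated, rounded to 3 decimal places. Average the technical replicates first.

Mean Ct: SERP2 untreated 22.750; SERP2 heat-shocked 26.110; RPL13A untreated 21.850; RPL13A heat-shocked 22.620
ΔCt(untreated) = 22.750 − 21.850 = 0.900
ΔCt(heat-shocked) = 26.110 − 22.620 = 3.490
ΔΔCt = 3.490 − 0.900 = 2.590
Fold change = 2^(−2.590) = 0.1661

0.166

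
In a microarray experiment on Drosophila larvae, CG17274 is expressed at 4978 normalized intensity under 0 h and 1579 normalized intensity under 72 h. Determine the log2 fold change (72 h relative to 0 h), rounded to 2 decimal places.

Fold change = 1579 / 4978 = 0.3172
log2(0.3172) = -1.657

-1.66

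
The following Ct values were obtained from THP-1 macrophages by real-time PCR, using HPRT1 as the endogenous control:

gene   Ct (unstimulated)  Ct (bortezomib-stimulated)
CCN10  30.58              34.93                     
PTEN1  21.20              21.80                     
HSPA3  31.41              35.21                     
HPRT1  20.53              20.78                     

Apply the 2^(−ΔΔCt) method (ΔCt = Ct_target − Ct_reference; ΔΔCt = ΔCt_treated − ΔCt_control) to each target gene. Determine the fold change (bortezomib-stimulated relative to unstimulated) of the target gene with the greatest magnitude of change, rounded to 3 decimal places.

0.058

CCN10: ΔΔCt = (34.93−20.78) − (30.58−20.53) = 14.15 − 10.05 = 4.10; fold change = 2^-4.10 = 0.058
PTEN1: ΔΔCt = (21.80−20.78) − (21.20−20.53) = 1.02 − 0.67 = 0.35; fold change = 2^-0.35 = 0.785
HSPA3: ΔΔCt = (35.21−20.78) − (31.41−20.53) = 14.43 − 10.88 = 3.55; fold change = 2^-3.55 = 0.085
CCN10 has the largest |ΔΔCt| = 4.10.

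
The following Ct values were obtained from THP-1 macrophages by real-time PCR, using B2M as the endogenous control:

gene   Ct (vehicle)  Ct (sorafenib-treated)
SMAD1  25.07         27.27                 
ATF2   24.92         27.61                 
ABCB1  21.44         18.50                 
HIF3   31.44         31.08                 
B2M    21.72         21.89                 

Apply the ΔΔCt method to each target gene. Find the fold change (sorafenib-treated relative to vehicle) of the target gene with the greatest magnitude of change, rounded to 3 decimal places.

SMAD1: ΔΔCt = (27.27−21.89) − (25.07−21.72) = 5.38 − 3.35 = 2.03; fold change = 2^-2.03 = 0.245
ATF2: ΔΔCt = (27.61−21.89) − (24.92−21.72) = 5.72 − 3.20 = 2.52; fold change = 2^-2.52 = 0.174
ABCB1: ΔΔCt = (18.50−21.89) − (21.44−21.72) = -3.39 − (-0.28) = -3.11; fold change = 2^3.11 = 8.634
HIF3: ΔΔCt = (31.08−21.89) − (31.44−21.72) = 9.19 − 9.72 = -0.53; fold change = 2^0.53 = 1.444
ABCB1 has the largest |ΔΔCt| = 3.11.

8.634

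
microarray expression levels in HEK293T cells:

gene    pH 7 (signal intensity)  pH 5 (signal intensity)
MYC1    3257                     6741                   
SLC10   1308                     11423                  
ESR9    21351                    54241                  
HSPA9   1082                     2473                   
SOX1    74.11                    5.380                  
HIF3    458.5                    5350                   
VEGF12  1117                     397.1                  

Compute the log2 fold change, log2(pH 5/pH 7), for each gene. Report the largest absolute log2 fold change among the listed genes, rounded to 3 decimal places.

log2(6741/3257) = 1.049  (MYC1)
log2(11423/1308) = 3.127  (SLC10)
log2(54241/21351) = 1.345  (ESR9)
log2(2473/1082) = 1.193  (HSPA9)
log2(5.380/74.11) = -3.784  (SOX1)
log2(5350/458.5) = 3.545  (HIF3)
log2(397.1/1117) = -1.492  (VEGF12)
The largest magnitude belongs to SOX1.

3.784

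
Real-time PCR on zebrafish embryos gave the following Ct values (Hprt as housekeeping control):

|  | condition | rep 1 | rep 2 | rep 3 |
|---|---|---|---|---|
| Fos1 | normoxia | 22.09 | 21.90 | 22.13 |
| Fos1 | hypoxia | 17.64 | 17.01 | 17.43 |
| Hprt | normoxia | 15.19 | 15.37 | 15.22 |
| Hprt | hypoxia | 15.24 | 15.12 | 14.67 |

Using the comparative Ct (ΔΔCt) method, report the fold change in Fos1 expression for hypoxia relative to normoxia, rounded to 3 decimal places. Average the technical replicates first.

Mean Ct: Fos1 normoxia 22.040; Fos1 hypoxia 17.360; Hprt normoxia 15.260; Hprt hypoxia 15.010
ΔCt(normoxia) = 22.040 − 15.260 = 6.780
ΔCt(hypoxia) = 17.360 − 15.010 = 2.350
ΔΔCt = 2.350 − 6.780 = -4.430
Fold change = 2^(−(-4.430)) = 2^4.430 = 21.5557

21.556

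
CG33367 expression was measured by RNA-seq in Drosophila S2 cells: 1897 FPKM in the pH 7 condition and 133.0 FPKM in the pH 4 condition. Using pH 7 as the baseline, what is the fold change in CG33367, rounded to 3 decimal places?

Fold change = 133.0 / 1897 = 0.0701
CG33367 is downregulated.

0.070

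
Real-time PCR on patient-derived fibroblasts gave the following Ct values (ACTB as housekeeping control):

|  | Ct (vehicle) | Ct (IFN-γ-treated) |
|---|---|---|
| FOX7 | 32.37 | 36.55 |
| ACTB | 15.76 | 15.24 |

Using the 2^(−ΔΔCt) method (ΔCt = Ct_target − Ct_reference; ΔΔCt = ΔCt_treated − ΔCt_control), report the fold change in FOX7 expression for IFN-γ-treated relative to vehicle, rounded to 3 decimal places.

ΔCt(vehicle) = 32.370 − 15.760 = 16.610
ΔCt(IFN-γ-treated) = 36.550 − 15.240 = 21.310
ΔΔCt = 21.310 − 16.610 = 4.700
Fold change = 2^(−4.700) = 0.0385

0.038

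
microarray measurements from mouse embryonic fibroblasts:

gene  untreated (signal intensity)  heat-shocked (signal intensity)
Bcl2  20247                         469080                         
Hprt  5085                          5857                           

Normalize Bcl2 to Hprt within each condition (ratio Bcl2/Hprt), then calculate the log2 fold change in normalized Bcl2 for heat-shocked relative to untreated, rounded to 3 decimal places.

Bcl2/Hprt (untreated) = 20247 / 5085 = 3.9817
Bcl2/Hprt (heat-shocked) = 469080 / 5857 = 80.089
Fold change = 80.089 / 3.9817 = 20.1142
log2(20.1142) = 4.3301

4.330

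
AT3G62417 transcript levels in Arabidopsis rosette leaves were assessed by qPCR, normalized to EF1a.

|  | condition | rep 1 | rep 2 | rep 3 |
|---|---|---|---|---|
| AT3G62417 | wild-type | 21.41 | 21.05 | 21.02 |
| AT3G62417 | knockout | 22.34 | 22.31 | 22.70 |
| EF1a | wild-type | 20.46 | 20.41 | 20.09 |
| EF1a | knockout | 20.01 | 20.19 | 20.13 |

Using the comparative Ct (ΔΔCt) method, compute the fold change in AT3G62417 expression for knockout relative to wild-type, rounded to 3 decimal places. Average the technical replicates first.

Mean Ct: AT3G62417 wild-type 21.160; AT3G62417 knockout 22.450; EF1a wild-type 20.320; EF1a knockout 20.110
ΔCt(wild-type) = 21.160 − 20.320 = 0.840
ΔCt(knockout) = 22.450 − 20.110 = 2.340
ΔΔCt = 2.340 − 0.840 = 1.500
Fold change = 2^(−1.500) = 0.3536

0.354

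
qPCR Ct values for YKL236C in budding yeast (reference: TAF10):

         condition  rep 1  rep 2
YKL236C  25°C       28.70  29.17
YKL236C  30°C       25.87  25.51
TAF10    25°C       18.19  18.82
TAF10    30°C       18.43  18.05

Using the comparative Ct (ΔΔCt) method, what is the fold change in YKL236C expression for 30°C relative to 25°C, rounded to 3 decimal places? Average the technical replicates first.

7.890

Mean Ct: YKL236C 25°C 28.935; YKL236C 30°C 25.690; TAF10 25°C 18.505; TAF10 30°C 18.240
ΔCt(25°C) = 28.935 − 18.505 = 10.430
ΔCt(30°C) = 25.690 − 18.240 = 7.450
ΔΔCt = 7.450 − 10.430 = -2.980
Fold change = 2^(−(-2.980)) = 2^2.980 = 7.8899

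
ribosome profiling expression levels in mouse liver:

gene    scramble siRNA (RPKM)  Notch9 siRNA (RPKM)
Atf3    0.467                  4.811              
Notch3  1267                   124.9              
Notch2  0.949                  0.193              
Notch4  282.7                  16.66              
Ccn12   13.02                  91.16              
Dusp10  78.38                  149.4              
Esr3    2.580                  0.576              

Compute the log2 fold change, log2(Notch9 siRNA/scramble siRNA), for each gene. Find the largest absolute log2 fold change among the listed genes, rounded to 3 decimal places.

log2(4.811/0.467) = 3.365  (Atf3)
log2(124.9/1267) = -3.343  (Notch3)
log2(0.193/0.949) = -2.298  (Notch2)
log2(16.66/282.7) = -4.085  (Notch4)
log2(91.16/13.02) = 2.808  (Ccn12)
log2(149.4/78.38) = 0.931  (Dusp10)
log2(0.576/2.580) = -2.163  (Esr3)
The largest magnitude belongs to Notch4.

4.085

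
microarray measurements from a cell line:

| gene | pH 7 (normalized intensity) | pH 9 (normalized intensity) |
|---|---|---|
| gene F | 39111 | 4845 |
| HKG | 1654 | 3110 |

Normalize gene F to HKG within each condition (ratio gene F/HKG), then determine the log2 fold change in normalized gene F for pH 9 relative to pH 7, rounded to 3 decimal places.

gene F/HKG (pH 7) = 39111 / 1654 = 23.646
gene F/HKG (pH 9) = 4845 / 3110 = 1.5579
Fold change = 1.5579 / 23.646 = 0.0659
log2(0.0659) = -3.9240

-3.924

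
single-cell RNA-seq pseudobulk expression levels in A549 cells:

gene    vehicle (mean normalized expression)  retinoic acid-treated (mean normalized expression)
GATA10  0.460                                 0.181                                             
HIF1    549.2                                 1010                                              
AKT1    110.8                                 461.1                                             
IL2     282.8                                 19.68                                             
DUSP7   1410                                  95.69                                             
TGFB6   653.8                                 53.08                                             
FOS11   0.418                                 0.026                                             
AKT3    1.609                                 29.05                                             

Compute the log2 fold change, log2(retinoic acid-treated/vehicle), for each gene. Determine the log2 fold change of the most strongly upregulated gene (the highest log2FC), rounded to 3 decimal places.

log2(0.181/0.460) = -1.346  (GATA10)
log2(1010/549.2) = 0.879  (HIF1)
log2(461.1/110.8) = 2.057  (AKT1)
log2(19.68/282.8) = -3.845  (IL2)
log2(95.69/1410) = -3.881  (DUSP7)
log2(53.08/653.8) = -3.623  (TGFB6)
log2(0.026/0.418) = -4.007  (FOS11)
log2(29.05/1.609) = 4.174  (AKT3)
AKT3 is most strongly upregulated.

4.174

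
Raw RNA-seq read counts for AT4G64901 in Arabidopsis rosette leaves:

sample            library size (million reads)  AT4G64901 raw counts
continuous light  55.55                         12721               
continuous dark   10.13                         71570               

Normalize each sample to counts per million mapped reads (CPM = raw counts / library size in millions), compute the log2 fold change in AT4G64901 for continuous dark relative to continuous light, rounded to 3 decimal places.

CPM(continuous light) = 12721 / 55.55 = 229.0009
CPM(continuous dark) = 71570 / 10.13 = 7065.1530
Fold change = 7065.1530 / 229.0009 = 30.85208
log2(30.85208) = 4.9473

4.947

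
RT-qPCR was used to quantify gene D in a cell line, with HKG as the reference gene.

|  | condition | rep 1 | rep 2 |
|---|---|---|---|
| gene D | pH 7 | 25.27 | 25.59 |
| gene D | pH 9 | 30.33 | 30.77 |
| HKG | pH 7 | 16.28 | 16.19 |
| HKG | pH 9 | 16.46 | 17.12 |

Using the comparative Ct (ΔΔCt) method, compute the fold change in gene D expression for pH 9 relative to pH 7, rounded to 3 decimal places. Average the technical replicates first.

0.042

Mean Ct: gene D pH 7 25.430; gene D pH 9 30.550; HKG pH 7 16.235; HKG pH 9 16.790
ΔCt(pH 7) = 25.430 − 16.235 = 9.195
ΔCt(pH 9) = 30.550 − 16.790 = 13.760
ΔΔCt = 13.760 − 9.195 = 4.565
Fold change = 2^(−4.565) = 0.0422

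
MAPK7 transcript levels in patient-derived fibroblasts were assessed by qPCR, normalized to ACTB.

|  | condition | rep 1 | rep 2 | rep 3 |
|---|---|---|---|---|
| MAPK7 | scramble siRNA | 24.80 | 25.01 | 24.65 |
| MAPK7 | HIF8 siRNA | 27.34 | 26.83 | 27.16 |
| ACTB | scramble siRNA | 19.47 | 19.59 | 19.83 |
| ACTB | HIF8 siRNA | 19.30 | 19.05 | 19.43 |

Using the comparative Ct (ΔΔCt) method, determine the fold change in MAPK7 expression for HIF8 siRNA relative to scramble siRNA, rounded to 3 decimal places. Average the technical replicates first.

Mean Ct: MAPK7 scramble siRNA 24.820; MAPK7 HIF8 siRNA 27.110; ACTB scramble siRNA 19.630; ACTB HIF8 siRNA 19.260
ΔCt(scramble siRNA) = 24.820 − 19.630 = 5.190
ΔCt(HIF8 siRNA) = 27.110 − 19.260 = 7.850
ΔΔCt = 7.850 − 5.190 = 2.660
Fold change = 2^(−2.660) = 0.1582

0.158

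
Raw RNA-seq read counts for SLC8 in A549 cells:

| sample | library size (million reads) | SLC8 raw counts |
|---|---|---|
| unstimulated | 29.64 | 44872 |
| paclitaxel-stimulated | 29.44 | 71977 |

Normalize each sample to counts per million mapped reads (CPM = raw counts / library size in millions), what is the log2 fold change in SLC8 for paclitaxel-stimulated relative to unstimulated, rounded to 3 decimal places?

CPM(unstimulated) = 44872 / 29.64 = 1513.9001
CPM(paclitaxel-stimulated) = 71977 / 29.44 = 2444.8709
Fold change = 2444.8709 / 1513.9001 = 1.61495
log2(1.61495) = 0.6915

0.691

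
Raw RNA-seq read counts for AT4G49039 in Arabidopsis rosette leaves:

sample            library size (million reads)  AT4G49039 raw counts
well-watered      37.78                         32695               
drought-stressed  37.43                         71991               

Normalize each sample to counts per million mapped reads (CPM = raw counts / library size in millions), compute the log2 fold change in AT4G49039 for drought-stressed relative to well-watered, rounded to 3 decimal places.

1.152

CPM(well-watered) = 32695 / 37.78 = 865.4050
CPM(drought-stressed) = 71991 / 37.43 = 1923.3503
Fold change = 1923.3503 / 865.4050 = 2.22249
log2(2.22249) = 1.1522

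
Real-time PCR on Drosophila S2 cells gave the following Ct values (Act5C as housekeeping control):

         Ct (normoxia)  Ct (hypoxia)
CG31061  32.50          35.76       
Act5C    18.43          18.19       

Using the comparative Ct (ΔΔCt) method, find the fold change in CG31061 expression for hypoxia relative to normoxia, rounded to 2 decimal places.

0.09

ΔCt(normoxia) = 32.500 − 18.430 = 14.070
ΔCt(hypoxia) = 35.760 − 18.190 = 17.570
ΔΔCt = 17.570 − 14.070 = 3.500
Fold change = 2^(−3.500) = 0.088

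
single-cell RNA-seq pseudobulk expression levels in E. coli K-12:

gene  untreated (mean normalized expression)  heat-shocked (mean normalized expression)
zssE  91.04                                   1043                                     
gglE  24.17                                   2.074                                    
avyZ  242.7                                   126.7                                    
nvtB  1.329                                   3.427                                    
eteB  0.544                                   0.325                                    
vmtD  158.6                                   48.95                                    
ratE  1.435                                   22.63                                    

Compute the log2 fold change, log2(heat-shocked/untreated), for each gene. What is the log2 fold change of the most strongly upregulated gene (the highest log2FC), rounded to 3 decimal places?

3.979

log2(1043/91.04) = 3.518  (zssE)
log2(2.074/24.17) = -3.543  (gglE)
log2(126.7/242.7) = -0.938  (avyZ)
log2(3.427/1.329) = 1.367  (nvtB)
log2(0.325/0.544) = -0.743  (eteB)
log2(48.95/158.6) = -1.696  (vmtD)
log2(22.63/1.435) = 3.979  (ratE)
ratE is most strongly upregulated.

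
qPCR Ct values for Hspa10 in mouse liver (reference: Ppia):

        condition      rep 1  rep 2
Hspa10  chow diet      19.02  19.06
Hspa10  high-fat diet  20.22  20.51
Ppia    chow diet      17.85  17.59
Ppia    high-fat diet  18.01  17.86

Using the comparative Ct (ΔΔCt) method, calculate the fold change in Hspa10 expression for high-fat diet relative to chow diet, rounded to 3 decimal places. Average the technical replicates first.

0.463

Mean Ct: Hspa10 chow diet 19.040; Hspa10 high-fat diet 20.365; Ppia chow diet 17.720; Ppia high-fat diet 17.935
ΔCt(chow diet) = 19.040 − 17.720 = 1.320
ΔCt(high-fat diet) = 20.365 − 17.935 = 2.430
ΔΔCt = 2.430 − 1.320 = 1.110
Fold change = 2^(−1.110) = 0.4633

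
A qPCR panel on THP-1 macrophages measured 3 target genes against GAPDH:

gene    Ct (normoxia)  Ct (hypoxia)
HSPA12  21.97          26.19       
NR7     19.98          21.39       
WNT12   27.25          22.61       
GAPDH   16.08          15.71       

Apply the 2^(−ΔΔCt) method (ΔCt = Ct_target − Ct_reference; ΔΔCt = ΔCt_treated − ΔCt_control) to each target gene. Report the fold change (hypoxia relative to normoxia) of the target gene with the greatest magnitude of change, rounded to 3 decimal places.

0.042

HSPA12: ΔΔCt = (26.19−15.71) − (21.97−16.08) = 10.48 − 5.89 = 4.59; fold change = 2^-4.59 = 0.042
NR7: ΔΔCt = (21.39−15.71) − (19.98−16.08) = 5.68 − 3.90 = 1.78; fold change = 2^-1.78 = 0.291
WNT12: ΔΔCt = (22.61−15.71) − (27.25−16.08) = 6.90 − 11.17 = -4.27; fold change = 2^4.27 = 19.293
HSPA12 has the largest |ΔΔCt| = 4.59.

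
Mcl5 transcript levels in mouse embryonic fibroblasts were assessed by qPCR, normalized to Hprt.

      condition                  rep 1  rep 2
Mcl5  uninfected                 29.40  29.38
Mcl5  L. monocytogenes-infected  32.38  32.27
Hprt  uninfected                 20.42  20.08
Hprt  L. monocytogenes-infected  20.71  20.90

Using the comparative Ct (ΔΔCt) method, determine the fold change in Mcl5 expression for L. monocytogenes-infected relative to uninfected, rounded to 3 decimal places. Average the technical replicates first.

0.192

Mean Ct: Mcl5 uninfected 29.390; Mcl5 L. monocytogenes-infected 32.325; Hprt uninfected 20.250; Hprt L. monocytogenes-infected 20.805
ΔCt(uninfected) = 29.390 − 20.250 = 9.140
ΔCt(L. monocytogenes-infected) = 32.325 − 20.805 = 11.520
ΔΔCt = 11.520 − 9.140 = 2.380
Fold change = 2^(−2.380) = 0.1921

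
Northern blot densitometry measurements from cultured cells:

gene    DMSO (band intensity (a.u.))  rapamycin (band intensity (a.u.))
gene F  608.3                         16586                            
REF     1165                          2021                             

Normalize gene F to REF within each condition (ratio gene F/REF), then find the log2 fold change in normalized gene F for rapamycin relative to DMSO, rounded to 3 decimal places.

3.974

gene F/REF (DMSO) = 608.3 / 1165 = 0.52215
gene F/REF (rapamycin) = 16586 / 2021 = 8.2068
Fold change = 8.2068 / 0.52215 = 15.7175
log2(15.7175) = 3.9743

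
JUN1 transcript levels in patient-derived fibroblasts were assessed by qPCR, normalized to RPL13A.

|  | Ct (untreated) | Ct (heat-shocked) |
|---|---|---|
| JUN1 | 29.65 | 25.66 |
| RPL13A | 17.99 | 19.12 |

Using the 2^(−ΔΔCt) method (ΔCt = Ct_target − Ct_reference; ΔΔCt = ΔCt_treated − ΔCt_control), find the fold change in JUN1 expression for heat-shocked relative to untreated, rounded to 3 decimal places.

ΔCt(untreated) = 29.650 − 17.990 = 11.660
ΔCt(heat-shocked) = 25.660 − 19.120 = 6.540
ΔΔCt = 6.540 − 11.660 = -5.120
Fold change = 2^(−(-5.120)) = 2^5.120 = 34.7755

34.776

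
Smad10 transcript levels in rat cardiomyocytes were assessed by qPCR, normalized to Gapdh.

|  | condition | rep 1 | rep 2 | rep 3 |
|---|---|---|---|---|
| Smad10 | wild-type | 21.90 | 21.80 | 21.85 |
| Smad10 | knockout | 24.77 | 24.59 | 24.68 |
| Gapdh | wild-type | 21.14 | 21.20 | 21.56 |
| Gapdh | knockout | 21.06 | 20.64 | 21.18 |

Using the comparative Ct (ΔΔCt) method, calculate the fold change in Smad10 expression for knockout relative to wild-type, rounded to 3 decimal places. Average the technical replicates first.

0.111

Mean Ct: Smad10 wild-type 21.850; Smad10 knockout 24.680; Gapdh wild-type 21.300; Gapdh knockout 20.960
ΔCt(wild-type) = 21.850 − 21.300 = 0.550
ΔCt(knockout) = 24.680 − 20.960 = 3.720
ΔΔCt = 3.720 − 0.550 = 3.170
Fold change = 2^(−3.170) = 0.1111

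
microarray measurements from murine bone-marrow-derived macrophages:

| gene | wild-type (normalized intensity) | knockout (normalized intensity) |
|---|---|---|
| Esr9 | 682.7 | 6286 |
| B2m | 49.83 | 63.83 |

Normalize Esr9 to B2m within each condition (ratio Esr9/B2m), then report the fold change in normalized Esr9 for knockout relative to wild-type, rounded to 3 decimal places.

Esr9/B2m (wild-type) = 682.7 / 49.83 = 13.701
Esr9/B2m (knockout) = 6286 / 63.83 = 98.48
Fold change = 98.48 / 13.701 = 7.1880

7.188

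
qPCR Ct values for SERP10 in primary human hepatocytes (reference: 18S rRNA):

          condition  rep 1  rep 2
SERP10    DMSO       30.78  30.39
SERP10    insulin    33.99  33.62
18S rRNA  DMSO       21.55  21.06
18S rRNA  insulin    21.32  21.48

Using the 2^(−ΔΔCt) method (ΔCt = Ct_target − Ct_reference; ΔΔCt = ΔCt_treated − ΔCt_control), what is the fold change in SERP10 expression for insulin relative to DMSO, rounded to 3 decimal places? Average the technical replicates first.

Mean Ct: SERP10 DMSO 30.585; SERP10 insulin 33.805; 18S rRNA DMSO 21.305; 18S rRNA insulin 21.400
ΔCt(DMSO) = 30.585 − 21.305 = 9.280
ΔCt(insulin) = 33.805 − 21.400 = 12.405
ΔΔCt = 12.405 − 9.280 = 3.125
Fold change = 2^(−3.125) = 0.1146

0.115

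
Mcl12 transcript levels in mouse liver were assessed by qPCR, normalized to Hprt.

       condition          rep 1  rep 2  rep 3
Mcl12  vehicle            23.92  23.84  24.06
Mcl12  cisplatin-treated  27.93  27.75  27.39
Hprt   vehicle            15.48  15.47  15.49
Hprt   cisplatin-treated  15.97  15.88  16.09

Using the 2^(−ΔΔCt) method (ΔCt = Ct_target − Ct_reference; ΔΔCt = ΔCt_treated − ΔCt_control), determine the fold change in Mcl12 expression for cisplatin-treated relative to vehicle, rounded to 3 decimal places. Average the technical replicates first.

Mean Ct: Mcl12 vehicle 23.940; Mcl12 cisplatin-treated 27.690; Hprt vehicle 15.480; Hprt cisplatin-treated 15.980
ΔCt(vehicle) = 23.940 − 15.480 = 8.460
ΔCt(cisplatin-treated) = 27.690 − 15.980 = 11.710
ΔΔCt = 11.710 − 8.460 = 3.250
Fold change = 2^(−3.250) = 0.1051

0.105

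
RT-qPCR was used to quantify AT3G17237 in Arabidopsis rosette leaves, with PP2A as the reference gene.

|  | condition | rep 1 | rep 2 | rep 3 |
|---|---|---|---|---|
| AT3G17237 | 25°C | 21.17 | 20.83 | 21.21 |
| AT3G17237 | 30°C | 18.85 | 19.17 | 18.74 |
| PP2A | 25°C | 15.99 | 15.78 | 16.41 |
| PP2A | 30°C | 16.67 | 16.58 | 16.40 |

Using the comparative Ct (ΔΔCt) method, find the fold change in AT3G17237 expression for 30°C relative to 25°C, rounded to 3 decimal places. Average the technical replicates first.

6.233

Mean Ct: AT3G17237 25°C 21.070; AT3G17237 30°C 18.920; PP2A 25°C 16.060; PP2A 30°C 16.550
ΔCt(25°C) = 21.070 − 16.060 = 5.010
ΔCt(30°C) = 18.920 − 16.550 = 2.370
ΔΔCt = 2.370 − 5.010 = -2.640
Fold change = 2^(−(-2.640)) = 2^2.640 = 6.2333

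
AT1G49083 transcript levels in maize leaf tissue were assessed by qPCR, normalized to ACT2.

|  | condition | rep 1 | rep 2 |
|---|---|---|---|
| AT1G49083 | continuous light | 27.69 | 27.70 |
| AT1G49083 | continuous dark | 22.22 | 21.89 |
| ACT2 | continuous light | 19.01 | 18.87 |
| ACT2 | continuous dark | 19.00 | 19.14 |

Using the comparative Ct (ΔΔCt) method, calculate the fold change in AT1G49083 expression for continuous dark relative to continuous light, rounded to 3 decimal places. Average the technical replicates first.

Mean Ct: AT1G49083 continuous light 27.695; AT1G49083 continuous dark 22.055; ACT2 continuous light 18.940; ACT2 continuous dark 19.070
ΔCt(continuous light) = 27.695 − 18.940 = 8.755
ΔCt(continuous dark) = 22.055 − 19.070 = 2.985
ΔΔCt = 2.985 − 8.755 = -5.770
Fold change = 2^(−(-5.770)) = 2^5.770 = 54.5686

54.569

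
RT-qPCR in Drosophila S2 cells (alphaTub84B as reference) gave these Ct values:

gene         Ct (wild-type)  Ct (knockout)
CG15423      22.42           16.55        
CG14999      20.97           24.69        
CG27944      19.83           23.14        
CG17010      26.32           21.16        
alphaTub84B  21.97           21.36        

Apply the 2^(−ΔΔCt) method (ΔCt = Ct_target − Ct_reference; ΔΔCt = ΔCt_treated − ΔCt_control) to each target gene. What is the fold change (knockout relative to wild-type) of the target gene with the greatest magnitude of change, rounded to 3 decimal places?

CG15423: ΔΔCt = (16.55−21.36) − (22.42−21.97) = -4.81 − 0.45 = -5.26; fold change = 2^5.26 = 38.319
CG14999: ΔΔCt = (24.69−21.36) − (20.97−21.97) = 3.33 − (-1.00) = 4.33; fold change = 2^-4.33 = 0.050
CG27944: ΔΔCt = (23.14−21.36) − (19.83−21.97) = 1.78 − (-2.14) = 3.92; fold change = 2^-3.92 = 0.066
CG17010: ΔΔCt = (21.16−21.36) − (26.32−21.97) = -0.20 − 4.35 = -4.55; fold change = 2^4.55 = 23.425
CG15423 has the largest |ΔΔCt| = 5.26.

38.319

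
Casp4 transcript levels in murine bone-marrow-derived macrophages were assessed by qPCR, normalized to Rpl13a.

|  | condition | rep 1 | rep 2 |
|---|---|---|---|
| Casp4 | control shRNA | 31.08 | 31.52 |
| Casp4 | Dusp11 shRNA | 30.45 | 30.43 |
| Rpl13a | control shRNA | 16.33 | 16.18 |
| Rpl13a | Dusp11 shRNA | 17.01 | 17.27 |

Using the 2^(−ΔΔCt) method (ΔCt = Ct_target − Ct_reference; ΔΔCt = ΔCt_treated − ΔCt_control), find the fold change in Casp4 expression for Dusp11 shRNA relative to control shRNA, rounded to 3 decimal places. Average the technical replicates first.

Mean Ct: Casp4 control shRNA 31.300; Casp4 Dusp11 shRNA 30.440; Rpl13a control shRNA 16.255; Rpl13a Dusp11 shRNA 17.140
ΔCt(control shRNA) = 31.300 − 16.255 = 15.045
ΔCt(Dusp11 shRNA) = 30.440 − 17.140 = 13.300
ΔΔCt = 13.300 − 15.045 = -1.745
Fold change = 2^(−(-1.745)) = 2^1.745 = 3.3519

3.352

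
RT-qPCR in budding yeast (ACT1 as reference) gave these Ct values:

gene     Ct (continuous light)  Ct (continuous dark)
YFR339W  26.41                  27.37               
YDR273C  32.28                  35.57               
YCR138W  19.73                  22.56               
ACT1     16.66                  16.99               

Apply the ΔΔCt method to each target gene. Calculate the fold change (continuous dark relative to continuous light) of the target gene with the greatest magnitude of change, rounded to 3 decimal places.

YFR339W: ΔΔCt = (27.37−16.99) − (26.41−16.66) = 10.38 − 9.75 = 0.63; fold change = 2^-0.63 = 0.646
YDR273C: ΔΔCt = (35.57−16.99) − (32.28−16.66) = 18.58 − 15.62 = 2.96; fold change = 2^-2.96 = 0.129
YCR138W: ΔΔCt = (22.56−16.99) − (19.73−16.66) = 5.57 − 3.07 = 2.50; fold change = 2^-2.50 = 0.177
YDR273C has the largest |ΔΔCt| = 2.96.

0.129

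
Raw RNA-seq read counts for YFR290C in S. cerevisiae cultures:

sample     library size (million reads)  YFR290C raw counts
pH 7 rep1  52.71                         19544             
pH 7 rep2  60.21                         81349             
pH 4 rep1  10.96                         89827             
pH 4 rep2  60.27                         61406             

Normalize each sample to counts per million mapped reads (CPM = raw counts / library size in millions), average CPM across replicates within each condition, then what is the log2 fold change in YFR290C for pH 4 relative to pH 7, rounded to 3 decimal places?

2.420

CPM(pH 7 rep1) = 19544 / 52.71 = 370.7835
CPM(pH 7 rep2) = 81349 / 60.21 = 1351.0879
CPM(pH 4 rep1) = 89827 / 10.96 = 8195.8942
CPM(pH 4 rep2) = 61406 / 60.27 = 1018.8485
mean CPM(pH 7) = 860.9357; mean CPM(pH 4) = 4607.3713
Fold change = 4607.3713 / 860.9357 = 5.35159
log2(5.35159) = 2.4200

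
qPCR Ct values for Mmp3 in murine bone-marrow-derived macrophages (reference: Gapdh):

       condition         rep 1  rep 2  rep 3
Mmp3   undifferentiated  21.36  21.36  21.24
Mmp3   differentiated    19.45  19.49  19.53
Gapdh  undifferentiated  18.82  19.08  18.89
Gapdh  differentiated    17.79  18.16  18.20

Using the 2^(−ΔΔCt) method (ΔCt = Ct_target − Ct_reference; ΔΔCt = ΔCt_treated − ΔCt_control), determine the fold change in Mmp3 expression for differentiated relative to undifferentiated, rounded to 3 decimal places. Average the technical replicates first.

1.932

Mean Ct: Mmp3 undifferentiated 21.320; Mmp3 differentiated 19.490; Gapdh undifferentiated 18.930; Gapdh differentiated 18.050
ΔCt(undifferentiated) = 21.320 − 18.930 = 2.390
ΔCt(differentiated) = 19.490 − 18.050 = 1.440
ΔΔCt = 1.440 − 2.390 = -0.950
Fold change = 2^(−(-0.950)) = 2^0.950 = 1.9319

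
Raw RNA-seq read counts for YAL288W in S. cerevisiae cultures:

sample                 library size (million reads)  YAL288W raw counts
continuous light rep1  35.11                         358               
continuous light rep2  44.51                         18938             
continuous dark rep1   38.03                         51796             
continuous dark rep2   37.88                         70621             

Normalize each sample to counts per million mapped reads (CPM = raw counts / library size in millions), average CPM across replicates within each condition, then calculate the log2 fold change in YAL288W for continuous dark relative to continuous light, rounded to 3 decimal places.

2.889

CPM(continuous light rep1) = 358 / 35.11 = 10.1965
CPM(continuous light rep2) = 18938 / 44.51 = 425.4774
CPM(continuous dark rep1) = 51796 / 38.03 = 1361.9774
CPM(continuous dark rep2) = 70621 / 37.88 = 1864.3347
mean CPM(continuous light) = 217.8370; mean CPM(continuous dark) = 1613.1561
Fold change = 1613.1561 / 217.8370 = 7.40534
log2(7.40534) = 2.8886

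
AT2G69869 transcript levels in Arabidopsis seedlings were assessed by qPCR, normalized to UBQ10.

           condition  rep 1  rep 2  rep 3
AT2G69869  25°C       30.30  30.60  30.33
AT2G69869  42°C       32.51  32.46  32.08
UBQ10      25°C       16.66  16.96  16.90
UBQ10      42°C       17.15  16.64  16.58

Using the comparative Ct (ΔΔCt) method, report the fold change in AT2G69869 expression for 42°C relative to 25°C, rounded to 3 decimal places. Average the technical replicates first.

Mean Ct: AT2G69869 25°C 30.410; AT2G69869 42°C 32.350; UBQ10 25°C 16.840; UBQ10 42°C 16.790
ΔCt(25°C) = 30.410 − 16.840 = 13.570
ΔCt(42°C) = 32.350 − 16.790 = 15.560
ΔΔCt = 15.560 − 13.570 = 1.990
Fold change = 2^(−1.990) = 0.2517

0.252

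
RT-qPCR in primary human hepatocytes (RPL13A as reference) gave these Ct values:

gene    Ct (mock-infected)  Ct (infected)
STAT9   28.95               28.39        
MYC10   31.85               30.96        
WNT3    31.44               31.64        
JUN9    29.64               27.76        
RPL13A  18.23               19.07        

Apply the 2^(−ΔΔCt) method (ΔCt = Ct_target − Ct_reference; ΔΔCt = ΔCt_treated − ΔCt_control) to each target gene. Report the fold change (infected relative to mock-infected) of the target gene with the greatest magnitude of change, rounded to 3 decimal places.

6.589

STAT9: ΔΔCt = (28.39−19.07) − (28.95−18.23) = 9.32 − 10.72 = -1.40; fold change = 2^1.40 = 2.639
MYC10: ΔΔCt = (30.96−19.07) − (31.85−18.23) = 11.89 − 13.62 = -1.73; fold change = 2^1.73 = 3.317
WNT3: ΔΔCt = (31.64−19.07) − (31.44−18.23) = 12.57 − 13.21 = -0.64; fold change = 2^0.64 = 1.558
JUN9: ΔΔCt = (27.76−19.07) − (29.64−18.23) = 8.69 − 11.41 = -2.72; fold change = 2^2.72 = 6.589
JUN9 has the largest |ΔΔCt| = 2.72.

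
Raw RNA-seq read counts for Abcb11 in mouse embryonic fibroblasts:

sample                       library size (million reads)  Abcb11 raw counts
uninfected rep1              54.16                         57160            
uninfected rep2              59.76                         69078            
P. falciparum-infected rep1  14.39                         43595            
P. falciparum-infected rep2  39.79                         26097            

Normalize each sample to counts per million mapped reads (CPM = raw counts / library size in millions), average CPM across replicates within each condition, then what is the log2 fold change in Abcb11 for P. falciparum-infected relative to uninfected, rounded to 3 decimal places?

0.737

CPM(uninfected rep1) = 57160 / 54.16 = 1055.3914
CPM(uninfected rep2) = 69078 / 59.76 = 1155.9237
CPM(P. falciparum-infected rep1) = 43595 / 14.39 = 3029.5344
CPM(P. falciparum-infected rep2) = 26097 / 39.79 = 655.8683
mean CPM(uninfected) = 1105.6576; mean CPM(P. falciparum-infected) = 1842.7014
Fold change = 1842.7014 / 1105.6576 = 1.66661
log2(1.66661) = 0.7369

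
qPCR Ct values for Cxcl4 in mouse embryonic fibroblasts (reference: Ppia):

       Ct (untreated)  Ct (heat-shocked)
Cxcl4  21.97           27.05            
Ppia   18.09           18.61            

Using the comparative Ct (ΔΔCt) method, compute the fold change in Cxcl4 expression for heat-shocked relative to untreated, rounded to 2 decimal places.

ΔCt(untreated) = 21.970 − 18.090 = 3.880
ΔCt(heat-shocked) = 27.050 − 18.610 = 8.440
ΔΔCt = 8.440 − 3.880 = 4.560
Fold change = 2^(−4.560) = 0.042

0.04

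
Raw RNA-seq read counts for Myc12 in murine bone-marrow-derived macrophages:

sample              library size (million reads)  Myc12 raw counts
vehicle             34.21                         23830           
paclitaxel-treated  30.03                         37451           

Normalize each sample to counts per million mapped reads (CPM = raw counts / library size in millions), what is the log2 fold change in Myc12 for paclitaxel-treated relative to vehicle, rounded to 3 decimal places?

CPM(vehicle) = 23830 / 34.21 = 696.5799
CPM(paclitaxel-treated) = 37451 / 30.03 = 1247.1195
Fold change = 1247.1195 / 696.5799 = 1.79035
log2(1.79035) = 0.8402

0.840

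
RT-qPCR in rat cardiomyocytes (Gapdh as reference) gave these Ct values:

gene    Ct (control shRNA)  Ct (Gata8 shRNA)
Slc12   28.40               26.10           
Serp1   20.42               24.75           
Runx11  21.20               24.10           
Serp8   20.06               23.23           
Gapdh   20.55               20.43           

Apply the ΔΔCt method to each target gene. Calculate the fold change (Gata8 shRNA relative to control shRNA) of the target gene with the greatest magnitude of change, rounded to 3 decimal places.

Slc12: ΔΔCt = (26.10−20.43) − (28.40−20.55) = 5.67 − 7.85 = -2.18; fold change = 2^2.18 = 4.532
Serp1: ΔΔCt = (24.75−20.43) − (20.42−20.55) = 4.32 − (-0.13) = 4.45; fold change = 2^-4.45 = 0.046
Runx11: ΔΔCt = (24.10−20.43) − (21.20−20.55) = 3.67 − 0.65 = 3.02; fold change = 2^-3.02 = 0.123
Serp8: ΔΔCt = (23.23−20.43) − (20.06−20.55) = 2.80 − (-0.49) = 3.29; fold change = 2^-3.29 = 0.102
Serp1 has the largest |ΔΔCt| = 4.45.

0.046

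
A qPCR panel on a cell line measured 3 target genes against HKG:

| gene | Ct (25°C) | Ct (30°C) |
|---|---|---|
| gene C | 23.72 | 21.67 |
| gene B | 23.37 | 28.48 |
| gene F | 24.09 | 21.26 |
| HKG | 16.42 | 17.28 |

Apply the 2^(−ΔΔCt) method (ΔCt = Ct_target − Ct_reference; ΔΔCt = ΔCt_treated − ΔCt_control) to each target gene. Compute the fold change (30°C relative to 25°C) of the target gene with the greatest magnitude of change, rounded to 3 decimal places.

gene C: ΔΔCt = (21.67−17.28) − (23.72−16.42) = 4.39 − 7.30 = -2.91; fold change = 2^2.91 = 7.516
gene B: ΔΔCt = (28.48−17.28) − (23.37−16.42) = 11.20 − 6.95 = 4.25; fold change = 2^-4.25 = 0.053
gene F: ΔΔCt = (21.26−17.28) − (24.09−16.42) = 3.98 − 7.67 = -3.69; fold change = 2^3.69 = 12.906
gene B has the largest |ΔΔCt| = 4.25.

0.053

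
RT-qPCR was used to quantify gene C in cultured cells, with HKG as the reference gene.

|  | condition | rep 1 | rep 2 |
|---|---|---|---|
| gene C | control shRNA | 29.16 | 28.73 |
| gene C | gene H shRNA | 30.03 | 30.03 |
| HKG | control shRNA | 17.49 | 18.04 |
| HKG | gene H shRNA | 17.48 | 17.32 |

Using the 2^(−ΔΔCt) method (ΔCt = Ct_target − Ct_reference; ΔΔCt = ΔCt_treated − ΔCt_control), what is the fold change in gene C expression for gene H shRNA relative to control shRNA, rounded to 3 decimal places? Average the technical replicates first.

Mean Ct: gene C control shRNA 28.945; gene C gene H shRNA 30.030; HKG control shRNA 17.765; HKG gene H shRNA 17.400
ΔCt(control shRNA) = 28.945 − 17.765 = 11.180
ΔCt(gene H shRNA) = 30.030 − 17.400 = 12.630
ΔΔCt = 12.630 − 11.180 = 1.450
Fold change = 2^(−1.450) = 0.3660

0.366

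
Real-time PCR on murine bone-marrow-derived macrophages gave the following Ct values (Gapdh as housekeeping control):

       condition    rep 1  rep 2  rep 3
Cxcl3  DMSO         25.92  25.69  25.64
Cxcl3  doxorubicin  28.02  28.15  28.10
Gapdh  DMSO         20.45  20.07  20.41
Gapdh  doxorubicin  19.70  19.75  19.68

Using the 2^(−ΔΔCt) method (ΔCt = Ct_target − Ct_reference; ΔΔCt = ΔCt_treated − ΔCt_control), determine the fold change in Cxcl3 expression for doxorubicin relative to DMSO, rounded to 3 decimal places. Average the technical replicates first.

Mean Ct: Cxcl3 DMSO 25.750; Cxcl3 doxorubicin 28.090; Gapdh DMSO 20.310; Gapdh doxorubicin 19.710
ΔCt(DMSO) = 25.750 − 20.310 = 5.440
ΔCt(doxorubicin) = 28.090 − 19.710 = 8.380
ΔΔCt = 8.380 − 5.440 = 2.940
Fold change = 2^(−2.940) = 0.1303

0.130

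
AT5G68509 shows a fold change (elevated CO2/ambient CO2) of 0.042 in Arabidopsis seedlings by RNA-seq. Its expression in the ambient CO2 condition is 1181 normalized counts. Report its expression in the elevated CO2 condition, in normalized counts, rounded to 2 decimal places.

elevated CO2 expression = 1181 × 0.042 = 49.60

49.60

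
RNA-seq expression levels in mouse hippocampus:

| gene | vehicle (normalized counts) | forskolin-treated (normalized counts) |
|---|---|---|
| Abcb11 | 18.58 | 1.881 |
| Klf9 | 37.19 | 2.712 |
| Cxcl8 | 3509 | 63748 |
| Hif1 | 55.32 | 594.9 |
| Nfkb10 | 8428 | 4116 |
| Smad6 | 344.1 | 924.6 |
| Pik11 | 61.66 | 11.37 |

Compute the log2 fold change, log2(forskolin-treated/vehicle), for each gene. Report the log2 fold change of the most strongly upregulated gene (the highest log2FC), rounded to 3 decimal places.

4.183

log2(1.881/18.58) = -3.304  (Abcb11)
log2(2.712/37.19) = -3.777  (Klf9)
log2(63748/3509) = 4.183  (Cxcl8)
log2(594.9/55.32) = 3.427  (Hif1)
log2(4116/8428) = -1.034  (Nfkb10)
log2(924.6/344.1) = 1.426  (Smad6)
log2(11.37/61.66) = -2.439  (Pik11)
Cxcl8 is most strongly upregulated.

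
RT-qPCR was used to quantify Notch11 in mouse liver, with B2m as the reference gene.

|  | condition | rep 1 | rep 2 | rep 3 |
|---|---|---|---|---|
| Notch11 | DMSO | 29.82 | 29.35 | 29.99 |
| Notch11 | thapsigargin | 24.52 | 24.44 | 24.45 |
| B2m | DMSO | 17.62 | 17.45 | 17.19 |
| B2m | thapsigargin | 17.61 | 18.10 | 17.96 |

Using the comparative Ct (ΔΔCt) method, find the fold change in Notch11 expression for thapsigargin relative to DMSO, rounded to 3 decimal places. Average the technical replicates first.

Mean Ct: Notch11 DMSO 29.720; Notch11 thapsigargin 24.470; B2m DMSO 17.420; B2m thapsigargin 17.890
ΔCt(DMSO) = 29.720 − 17.420 = 12.300
ΔCt(thapsigargin) = 24.470 − 17.890 = 6.580
ΔΔCt = 6.580 − 12.300 = -5.720
Fold change = 2^(−(-5.720)) = 2^5.720 = 52.7098

52.710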